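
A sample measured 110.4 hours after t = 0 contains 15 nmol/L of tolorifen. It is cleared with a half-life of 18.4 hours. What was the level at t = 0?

Number of half-lives elapsed: n = 110.4/18.4 ≈ 6.
A₀ = A × 2^n = 15 × 2^6 = 15 × 64 ≈ 960 nmol/L.

960 nmol/L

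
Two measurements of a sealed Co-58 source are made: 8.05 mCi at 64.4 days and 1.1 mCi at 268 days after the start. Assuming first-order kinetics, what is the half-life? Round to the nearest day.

71 days

Over Δt = 268 − 64.4 = 203.6 days, the level fell by a factor of 8.05/1.1 ≈ 7.3182.
n = log₂(7.3182) ≈ 2.8715 half-lives, so t½ = 203.6/2.8715 ≈ 70.904 days.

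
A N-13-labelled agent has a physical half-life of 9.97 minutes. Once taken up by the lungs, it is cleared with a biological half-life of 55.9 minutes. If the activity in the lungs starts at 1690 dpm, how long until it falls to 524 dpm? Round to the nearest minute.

14 minutes

1/t_eff = 1/t_phys + 1/t_biol = 1/9.97 + 1/55.9 = 0.11819 per minute.
t_eff = 9.97 × 55.9 / (9.97 + 55.9) ≈ 8.461 minutes.
n = log₂(1690/524) ≈ 1.6894; t = 1.6894 × 8.461 ≈ 14.294 minutes.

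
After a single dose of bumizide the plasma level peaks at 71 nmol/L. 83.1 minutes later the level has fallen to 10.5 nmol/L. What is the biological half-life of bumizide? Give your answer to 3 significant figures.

A/A₀ = 10.5/71 ≈ 0.14789.
n = log₂(6.7619) ≈ 2.7574 half-lives elapsed in 83.1 minutes.
t½ = 83.1/2.7574 ≈ 30.137 minutes.

30.1 minutes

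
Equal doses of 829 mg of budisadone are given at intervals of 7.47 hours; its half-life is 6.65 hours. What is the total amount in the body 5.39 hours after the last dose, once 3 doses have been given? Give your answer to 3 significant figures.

789 mg

The 3 doses were given 20.33, 12.86, 5.39 hours ago.
Total = 829·(1/2)^(20.33/6.65) + 829·(1/2)^(12.86/6.65) + 829·(1/2)^(5.39/6.65)
      = 99.601 + 216.98 + 472.67 ≈ 789.25 mg.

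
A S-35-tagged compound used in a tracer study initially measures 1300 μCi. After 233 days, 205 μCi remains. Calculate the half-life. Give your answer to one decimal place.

87.4 days

A/A₀ = 205/1300 ≈ 0.15769.
n = log₂(6.3415) ≈ 2.6648 half-lives elapsed in 233 days.
t½ = 233/2.6648 ≈ 87.436 days.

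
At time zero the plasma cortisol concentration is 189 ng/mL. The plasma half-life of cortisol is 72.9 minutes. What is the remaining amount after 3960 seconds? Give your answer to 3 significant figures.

Convert the elapsed time: 3960 seconds = 66 minutes.
Number of half-lives: n = 66/72.9 ≈ 0.90535.
Remaining = 189 × (1/2)^0.90535 = 189 × 0.5339 ≈ 100.91 ng/mL.

101 ng/mL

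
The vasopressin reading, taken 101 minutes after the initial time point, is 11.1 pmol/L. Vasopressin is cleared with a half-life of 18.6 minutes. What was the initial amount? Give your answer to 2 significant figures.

Number of half-lives elapsed: n = 101/18.6 ≈ 5.4301.
A₀ = A × 2^n = 11.1 × 2^5.4301 = 11.1 × 43.115 ≈ 478.57 pmol/L.

480 pmol/L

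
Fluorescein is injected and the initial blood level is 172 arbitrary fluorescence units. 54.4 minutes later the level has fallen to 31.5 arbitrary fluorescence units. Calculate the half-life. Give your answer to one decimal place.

22.2 minutes

A/A₀ = 31.5/172 ≈ 0.18314.
n = log₂(5.4603) ≈ 2.449 half-lives elapsed in 54.4 minutes.
t½ = 54.4/2.449 ≈ 22.213 minutes.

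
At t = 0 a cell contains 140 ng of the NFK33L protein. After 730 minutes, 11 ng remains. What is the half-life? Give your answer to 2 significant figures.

A/A₀ = 11/140 ≈ 0.078571.
n = log₂(12.727) ≈ 3.6699 half-lives elapsed in 730 minutes.
t½ = 730/3.6699 ≈ 198.92 minutes.

200 minutes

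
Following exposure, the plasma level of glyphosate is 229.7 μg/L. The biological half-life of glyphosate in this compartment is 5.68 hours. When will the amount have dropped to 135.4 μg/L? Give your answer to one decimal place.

4.3 hours

Fraction remaining = 135.4/229.7 ≈ 0.58946.
n = log₂(229.7/135.4) = ln(1.6965)/ln 2 ≈ 0.76252 half-lives.
t = n × t½ = 0.76252 × 5.68 ≈ 4.3311 hours.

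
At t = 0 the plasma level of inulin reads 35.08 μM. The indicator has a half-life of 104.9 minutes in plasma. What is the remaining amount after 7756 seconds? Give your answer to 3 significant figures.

Convert the elapsed time: 7756 seconds = 129.267 minutes.
Number of half-lives: n = 129.267/104.9 ≈ 1.2323.
Remaining = 35.08 × (1/2)^1.2323 = 35.08 × 0.42564 ≈ 14.932 μM.

14.9 μM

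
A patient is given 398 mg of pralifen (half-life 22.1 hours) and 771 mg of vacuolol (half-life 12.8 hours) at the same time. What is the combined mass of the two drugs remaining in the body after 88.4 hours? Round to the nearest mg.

31 mg

pralifen: 398 × (1/2)^(88.4/22.1) = 398 × (1/2)^4 ≈ 24.875 mg.
vacuolol: 771 × (1/2)^(88.4/12.8) = 771 × (1/2)^6.9062 ≈ 6.4279 mg.
Total = 24.875 + 6.4279 ≈ 31.303 mg.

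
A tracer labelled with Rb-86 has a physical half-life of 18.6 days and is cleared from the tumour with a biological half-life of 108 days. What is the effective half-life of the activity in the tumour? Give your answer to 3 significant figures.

1/t_eff = 1/t_phys + 1/t_biol = 1/18.6 + 1/108 = 0.063023 per day.
t_eff = 18.6 × 108 / (18.6 + 108) ≈ 15.867 days.

15.9 days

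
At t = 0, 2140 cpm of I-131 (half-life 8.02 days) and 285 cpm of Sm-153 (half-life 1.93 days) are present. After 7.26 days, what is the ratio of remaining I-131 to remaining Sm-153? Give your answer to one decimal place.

I-131: 2140 × (1/2)^(7.26/8.02) = 2140 × (1/2)^0.90524 ≈ 1142.6 cpm.
Sm-153: 285 × (1/2)^(7.26/1.93) = 285 × (1/2)^3.7617 ≈ 21.012 cpm.
Ratio ≈ 1142.6 / 21.012 ≈ 54.38.

54.4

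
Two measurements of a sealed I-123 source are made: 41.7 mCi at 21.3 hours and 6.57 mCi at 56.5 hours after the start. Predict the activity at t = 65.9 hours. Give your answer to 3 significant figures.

Over Δt = 56.5 − 21.3 = 35.2 hours, the level fell by a factor of 41.7/6.57 ≈ 6.347.
n = log₂(6.347) ≈ 2.6661 half-lives, so t½ = 35.2/2.6661 ≈ 13.203 hours.
From t = 56.5 to t = 65.9: 6.57 × (1/2)^((65.9−56.5)/13.203) ≈ 4.0109 mCi.

4.01 mCi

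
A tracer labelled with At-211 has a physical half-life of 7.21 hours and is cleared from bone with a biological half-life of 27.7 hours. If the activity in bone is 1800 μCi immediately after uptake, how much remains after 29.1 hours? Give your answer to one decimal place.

53.0 μCi

1/t_eff = 1/t_phys + 1/t_biol = 1/7.21 + 1/27.7 = 0.1748 per hour.
t_eff = 7.21 × 27.7 / (7.21 + 27.7) ≈ 5.7209 hours.
Remaining = 1800 × (1/2)^(29.1/5.7209) = 1800 × (1/2)^5.0866 ≈ 52.973 μCi.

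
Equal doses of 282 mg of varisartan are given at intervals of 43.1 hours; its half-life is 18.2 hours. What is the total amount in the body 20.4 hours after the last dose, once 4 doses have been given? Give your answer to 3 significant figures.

161 mg

The 4 doses were given 149.7, 106.6, 63.5, 20.4 hours ago.
Total = 282·(1/2)^(149.7/18.2) + 282·(1/2)^(106.6/18.2) + 282·(1/2)^(63.5/18.2) + 282·(1/2)^(20.4/18.2)
      = 0.94231 + 4.8649 + 25.116 + 129.67 ≈ 160.59 mg.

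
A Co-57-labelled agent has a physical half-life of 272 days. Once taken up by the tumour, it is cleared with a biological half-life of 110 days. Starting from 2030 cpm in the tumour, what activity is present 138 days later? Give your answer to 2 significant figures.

600 cpm

1/t_eff = 1/t_phys + 1/t_biol = 1/272 + 1/110 = 0.012767 per day.
t_eff = 272 × 110 / (272 + 110) ≈ 78.325 days.
Remaining = 2030 × (1/2)^(138/78.325) = 2030 × (1/2)^1.7619 ≈ 598.57 cpm.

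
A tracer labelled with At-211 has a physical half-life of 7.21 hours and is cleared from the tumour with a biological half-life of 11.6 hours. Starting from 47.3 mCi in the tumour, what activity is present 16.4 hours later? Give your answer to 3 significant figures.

1/t_eff = 1/t_phys + 1/t_biol = 1/7.21 + 1/11.6 = 0.2249 per hour.
t_eff = 7.21 × 11.6 / (7.21 + 11.6) ≈ 4.4464 hours.
Remaining = 47.3 × (1/2)^(16.4/4.4464) = 47.3 × (1/2)^3.6884 ≈ 3.6689 mCi.

3.67 mCi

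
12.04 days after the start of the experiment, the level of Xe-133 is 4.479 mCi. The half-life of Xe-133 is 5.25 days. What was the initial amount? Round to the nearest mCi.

Number of half-lives elapsed: n = 12.04/5.25 ≈ 2.2933.
A₀ = A × 2^n = 4.479 × 2^2.2933 = 4.479 × 4.9019 ≈ 21.955 mCi.

22 mCi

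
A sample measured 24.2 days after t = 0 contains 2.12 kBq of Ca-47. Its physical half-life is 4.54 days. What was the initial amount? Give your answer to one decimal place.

Number of half-lives elapsed: n = 24.2/4.54 ≈ 5.3304.
A₀ = A × 2^n = 2.12 × 2^5.3304 = 2.12 × 40.235 ≈ 85.299 kBq.

85.3 kBq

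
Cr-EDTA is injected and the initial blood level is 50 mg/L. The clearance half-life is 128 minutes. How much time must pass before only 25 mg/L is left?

25/50 = 1/2, so 1 half-life has elapsed.
t = 1 × 128 = 128 minutes.

128 minutes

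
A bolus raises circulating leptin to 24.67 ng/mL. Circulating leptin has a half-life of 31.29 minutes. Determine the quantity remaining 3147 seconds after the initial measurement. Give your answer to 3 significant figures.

Convert the elapsed time: 3147 seconds = 52.45 minutes.
Number of half-lives: n = 52.45/31.29 ≈ 1.6763.
Remaining = 24.67 × (1/2)^1.6763 = 24.67 × 0.31289 ≈ 7.7191 ng/mL.

7.72 ng/mL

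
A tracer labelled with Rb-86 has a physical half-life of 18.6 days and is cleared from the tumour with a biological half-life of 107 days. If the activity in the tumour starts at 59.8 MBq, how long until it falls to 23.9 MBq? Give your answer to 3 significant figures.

21.0 days

1/t_eff = 1/t_phys + 1/t_biol = 1/18.6 + 1/107 = 0.063109 per day.
t_eff = 18.6 × 107 / (18.6 + 107) ≈ 15.846 days.
n = log₂(59.8/23.9) ≈ 1.3231; t = 1.3231 × 15.846 ≈ 20.966 days.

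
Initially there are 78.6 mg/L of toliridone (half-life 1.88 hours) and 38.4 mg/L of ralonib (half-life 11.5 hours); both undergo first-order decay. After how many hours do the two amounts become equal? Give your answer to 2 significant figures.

2.3 hours

Set 78.6·(1/2)^(t/1.88) = 38.4·(1/2)^(t/11.5).
Taking log₂: log₂(78.6/38.4) = t·(1/1.88 − 1/11.5).
log₂(2.0469) = 1.0334; 1/1.88 − 1/11.5 = 0.44496.
t = 1.0334 / 0.44496 ≈ 2.3225 hours.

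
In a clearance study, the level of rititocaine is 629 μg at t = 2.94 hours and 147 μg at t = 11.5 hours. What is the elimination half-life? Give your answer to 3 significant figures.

Over Δt = 11.5 − 2.94 = 8.56 hours, the level fell by a factor of 629/147 ≈ 4.2789.
n = log₂(4.2789) ≈ 2.0972 half-lives, so t½ = 8.56/2.0972 ≈ 4.0815 hours.

4.08 hours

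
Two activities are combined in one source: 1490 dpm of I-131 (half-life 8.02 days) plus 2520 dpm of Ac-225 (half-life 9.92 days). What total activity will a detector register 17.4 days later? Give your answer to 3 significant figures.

1080 dpm

I-131: 1490 × (1/2)^(17.4/8.02) = 1490 × (1/2)^2.1696 ≈ 331.19 dpm.
Ac-225: 2520 × (1/2)^(17.4/9.92) = 2520 × (1/2)^1.754 ≈ 747.11 dpm.
Total = 331.19 + 747.11 ≈ 1078.3 dpm.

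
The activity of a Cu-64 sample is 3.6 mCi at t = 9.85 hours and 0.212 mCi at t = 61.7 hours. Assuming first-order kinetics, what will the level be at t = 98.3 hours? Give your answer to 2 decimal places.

Over Δt = 61.7 − 9.85 = 51.85 hours, the level fell by a factor of 3.6/0.212 ≈ 16.981.
n = log₂(16.981) ≈ 4.0859 half-lives, so t½ = 51.85/4.0859 ≈ 12.69 hours.
From t = 61.7 to t = 98.3: 0.212 × (1/2)^((98.3−61.7)/12.69) ≈ 0.028716 mCi.

0.03 mCi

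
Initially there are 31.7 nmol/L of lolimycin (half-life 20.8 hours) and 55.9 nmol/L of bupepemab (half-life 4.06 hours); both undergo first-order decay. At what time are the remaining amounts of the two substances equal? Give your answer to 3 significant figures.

Set 31.7·(1/2)^(t/20.8) = 55.9·(1/2)^(t/4.06).
Taking log₂: log₂(31.7/55.9) = t·(1/20.8 − 1/4.06).
log₂(0.56708) = -0.81837; 1/20.8 − 1/4.06 = -0.19823.
t = -0.81837 / -0.19823 ≈ 4.1284 hours.

4.13 hours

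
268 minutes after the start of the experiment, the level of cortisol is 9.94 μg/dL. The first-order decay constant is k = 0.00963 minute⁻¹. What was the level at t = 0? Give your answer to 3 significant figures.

131 μg/dL

t½ = ln 2 / k = 0.69315 / 0.00963 ≈ 71.978 minutes.
Number of half-lives elapsed: n = 268/71.978 ≈ 3.7234.
A₀ = A × 2^n = 9.94 × 2^3.7234 = 9.94 × 13.208 ≈ 131.29 μg/dL.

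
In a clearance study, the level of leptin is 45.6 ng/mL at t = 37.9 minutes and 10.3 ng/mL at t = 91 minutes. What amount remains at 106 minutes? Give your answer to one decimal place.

Over Δt = 91 − 37.9 = 53.1 minutes, the level fell by a factor of 45.6/10.3 ≈ 4.4272.
n = log₂(4.4272) ≈ 2.1464 half-lives, so t½ = 53.1/2.1464 ≈ 24.739 minutes.
From t = 91 to t = 106: 10.3 × (1/2)^((106−91)/24.739) ≈ 6.7657 ng/mL.

6.8 ng/mL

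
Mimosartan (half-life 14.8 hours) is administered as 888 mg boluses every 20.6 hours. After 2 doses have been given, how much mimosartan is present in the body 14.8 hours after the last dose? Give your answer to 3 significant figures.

613 mg

The 2 doses were given 35.4, 14.8 hours ago.
Total = 888·(1/2)^(35.4/14.8) + 888·(1/2)^(14.8/14.8)
      = 169.19 + 444 ≈ 613.19 mg.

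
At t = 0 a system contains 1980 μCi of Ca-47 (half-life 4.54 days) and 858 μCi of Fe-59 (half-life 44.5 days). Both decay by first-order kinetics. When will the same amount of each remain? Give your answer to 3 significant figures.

Set 1980·(1/2)^(t/4.54) = 858·(1/2)^(t/44.5).
Taking log₂: log₂(1980/858) = t·(1/4.54 − 1/44.5).
log₂(2.3077) = 1.2065; 1/4.54 − 1/44.5 = 0.19779.
t = 1.2065 / 0.19779 ≈ 6.0996 days.

6.10 days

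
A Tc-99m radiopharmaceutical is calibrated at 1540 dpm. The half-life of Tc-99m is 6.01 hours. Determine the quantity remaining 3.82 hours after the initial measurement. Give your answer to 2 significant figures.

990 dpm

Number of half-lives: n = 3.82/6.01 ≈ 0.63561.
Remaining = 1540 × (1/2)^0.63561 = 1540 × 0.64367 ≈ 991.25 dpm.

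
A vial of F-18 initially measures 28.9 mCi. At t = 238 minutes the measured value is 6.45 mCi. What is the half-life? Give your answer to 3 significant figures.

A/A₀ = 6.45/28.9 ≈ 0.22318.
n = log₂(4.4806) ≈ 2.1637 half-lives elapsed in 238 minutes.
t½ = 238/2.1637 ≈ 110 minutes.

110 minutes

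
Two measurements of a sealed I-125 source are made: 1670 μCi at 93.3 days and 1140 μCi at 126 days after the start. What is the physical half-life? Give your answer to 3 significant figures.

59.4 days

Over Δt = 126 − 93.3 = 32.7 days, the level fell by a factor of 1670/1140 ≈ 1.4649.
n = log₂(1.4649) ≈ 0.55081 half-lives, so t½ = 32.7/0.55081 ≈ 59.367 days.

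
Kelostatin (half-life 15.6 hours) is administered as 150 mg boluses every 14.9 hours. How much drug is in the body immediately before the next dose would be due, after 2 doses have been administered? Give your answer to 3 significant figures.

The 2 doses were given 29.8, 14.9 hours ago.
Total = 150·(1/2)^(29.8/15.6) + 150·(1/2)^(14.9/15.6)
      = 39.907 + 77.369 ≈ 117.28 mg.

117 mg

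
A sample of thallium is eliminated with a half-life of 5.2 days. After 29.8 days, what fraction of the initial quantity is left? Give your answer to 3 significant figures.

n = 29.8/5.2 ≈ 5.7308 half-lives.
Fraction remaining = (1/2)^5.7308 ≈ 0.018831.

0.0188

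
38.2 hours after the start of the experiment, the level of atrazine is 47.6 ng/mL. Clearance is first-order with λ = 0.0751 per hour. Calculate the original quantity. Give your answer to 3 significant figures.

839 ng/mL

t½ = ln 2 / λ = 0.69315 / 0.0751 ≈ 9.2297 hours.
Number of half-lives elapsed: n = 38.2/9.2297 ≈ 4.1388.
A₀ = A × 2^n = 47.6 × 2^4.1388 = 47.6 × 17.616 ≈ 838.53 ng/mL.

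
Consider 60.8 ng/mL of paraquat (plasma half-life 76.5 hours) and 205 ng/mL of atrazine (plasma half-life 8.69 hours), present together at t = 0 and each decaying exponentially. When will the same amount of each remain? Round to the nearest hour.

Set 60.8·(1/2)^(t/76.5) = 205·(1/2)^(t/8.69).
Taking log₂: log₂(60.8/205) = t·(1/76.5 − 1/8.69).
log₂(0.29659) = -1.7535; 1/76.5 − 1/8.69 = -0.102.
t = -1.7535 / -0.102 ≈ 17.19 hours.

17 hours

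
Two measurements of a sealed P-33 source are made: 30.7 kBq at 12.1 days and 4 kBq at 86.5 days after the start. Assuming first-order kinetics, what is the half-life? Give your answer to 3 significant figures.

25.3 days

Over Δt = 86.5 − 12.1 = 74.4 days, the level fell by a factor of 30.7/4 ≈ 7.675.
n = log₂(7.675) ≈ 2.9402 half-lives, so t½ = 74.4/2.9402 ≈ 25.305 days.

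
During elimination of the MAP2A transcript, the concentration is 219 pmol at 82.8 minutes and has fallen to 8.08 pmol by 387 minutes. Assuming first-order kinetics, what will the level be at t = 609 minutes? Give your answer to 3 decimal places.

Over Δt = 387 − 82.8 = 304.2 minutes, the level fell by a factor of 219/8.08 ≈ 27.104.
n = log₂(27.104) ≈ 4.7604 half-lives, so t½ = 304.2/4.7604 ≈ 63.902 minutes.
From t = 387 to t = 609: 8.08 × (1/2)^((609−387)/63.902) ≈ 0.72712 pmol.

0.727 pmol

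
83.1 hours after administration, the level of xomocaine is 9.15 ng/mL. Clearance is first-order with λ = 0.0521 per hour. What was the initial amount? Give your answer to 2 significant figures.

690 ng/mL

t½ = ln 2 / λ = 0.69315 / 0.0521 ≈ 13.304 hours.
Number of half-lives elapsed: n = 83.1/13.304 ≈ 6.2462.
A₀ = A × 2^n = 9.15 × 2^6.2462 = 9.15 × 75.907 ≈ 694.55 ng/mL.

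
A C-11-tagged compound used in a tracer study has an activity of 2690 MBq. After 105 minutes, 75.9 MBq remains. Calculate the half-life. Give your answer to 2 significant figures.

20 minutes

A/A₀ = 75.9/2690 ≈ 0.028216.
n = log₂(35.441) ≈ 5.1474 half-lives elapsed in 105 minutes.
t½ = 105/5.1474 ≈ 20.399 minutes.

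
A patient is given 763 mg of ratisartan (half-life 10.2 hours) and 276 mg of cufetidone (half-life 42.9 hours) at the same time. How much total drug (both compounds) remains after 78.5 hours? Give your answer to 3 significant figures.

81.3 mg

ratisartan: 763 × (1/2)^(78.5/10.2) = 763 × (1/2)^7.6961 ≈ 3.6794 mg.
cufetidone: 276 × (1/2)^(78.5/42.9) = 276 × (1/2)^1.8298 ≈ 77.638 mg.
Total = 3.6794 + 77.638 ≈ 81.317 mg.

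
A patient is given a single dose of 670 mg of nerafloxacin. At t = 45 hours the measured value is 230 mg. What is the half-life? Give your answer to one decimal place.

A/A₀ = 230/670 ≈ 0.34328.
n = log₂(2.913) ≈ 1.5425 half-lives elapsed in 45 hours.
t½ = 45/1.5425 ≈ 29.173 hours.

29.2 hours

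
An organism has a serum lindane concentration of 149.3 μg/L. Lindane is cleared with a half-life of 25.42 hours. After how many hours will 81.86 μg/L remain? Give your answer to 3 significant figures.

22.0 hours

Fraction remaining = 81.86/149.3 ≈ 0.54829.
n = log₂(149.3/81.86) = ln(1.8238)/ln 2 ≈ 0.86698 half-lives.
t = n × t½ = 0.86698 × 25.42 ≈ 22.039 hours.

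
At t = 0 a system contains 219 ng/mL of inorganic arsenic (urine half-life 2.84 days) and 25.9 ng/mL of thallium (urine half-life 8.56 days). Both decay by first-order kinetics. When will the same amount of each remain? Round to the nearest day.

13 days

Set 219·(1/2)^(t/2.84) = 25.9·(1/2)^(t/8.56).
Taking log₂: log₂(219/25.9) = t·(1/2.84 − 1/8.56).
log₂(8.4556) = 3.0799; 1/2.84 − 1/8.56 = 0.23529.
t = 3.0799 / 0.23529 ≈ 13.09 days.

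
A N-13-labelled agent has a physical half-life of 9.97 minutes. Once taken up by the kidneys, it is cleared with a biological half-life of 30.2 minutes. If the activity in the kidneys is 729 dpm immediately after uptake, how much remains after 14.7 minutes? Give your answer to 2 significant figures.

190 dpm

1/t_eff = 1/t_phys + 1/t_biol = 1/9.97 + 1/30.2 = 0.13341 per minute.
t_eff = 9.97 × 30.2 / (9.97 + 30.2) ≈ 7.4955 minutes.
Remaining = 729 × (1/2)^(14.7/7.4955) = 729 × (1/2)^1.9612 ≈ 187.22 dpm.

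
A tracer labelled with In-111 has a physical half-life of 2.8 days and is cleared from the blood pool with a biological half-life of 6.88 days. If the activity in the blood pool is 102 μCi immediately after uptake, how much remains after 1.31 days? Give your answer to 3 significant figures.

64.6 μCi

1/t_eff = 1/t_phys + 1/t_biol = 1/2.8 + 1/6.88 = 0.50249 per day.
t_eff = 2.8 × 6.88 / (2.8 + 6.88) ≈ 1.9901 days.
Remaining = 102 × (1/2)^(1.31/1.9901) = 102 × (1/2)^0.65826 ≈ 64.631 μCi.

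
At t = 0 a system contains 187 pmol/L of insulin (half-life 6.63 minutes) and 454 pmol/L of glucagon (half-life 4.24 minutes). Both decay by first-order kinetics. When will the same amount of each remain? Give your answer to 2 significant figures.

Set 187·(1/2)^(t/6.63) = 454·(1/2)^(t/4.24).
Taking log₂: log₂(187/454) = t·(1/6.63 − 1/4.24).
log₂(0.41189) = -1.2797; 1/6.63 − 1/4.24 = -0.085019.
t = -1.2797 / -0.085019 ≈ 15.051 minutes.

15 minutes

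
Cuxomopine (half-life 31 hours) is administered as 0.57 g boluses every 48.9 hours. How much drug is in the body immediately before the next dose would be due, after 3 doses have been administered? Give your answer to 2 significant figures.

0.28 g

The 3 doses were given 146.7, 97.8, 48.9 hours ago.
Total = 0.57·(1/2)^(146.7/31) + 0.57·(1/2)^(97.8/31) + 0.57·(1/2)^(48.9/31)
      = 0.021445 + 0.063999 + 0.191 ≈ 0.27644 g.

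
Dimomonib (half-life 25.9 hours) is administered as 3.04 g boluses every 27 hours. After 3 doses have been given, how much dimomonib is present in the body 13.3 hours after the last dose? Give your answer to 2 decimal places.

The 3 doses were given 67.3, 40.3, 13.3 hours ago.
Total = 3.04·(1/2)^(67.3/25.9) + 3.04·(1/2)^(40.3/25.9) + 3.04·(1/2)^(13.3/25.9)
      = 0.50195 + 1.0339 + 2.1296 ≈ 3.6654 g.

3.67 g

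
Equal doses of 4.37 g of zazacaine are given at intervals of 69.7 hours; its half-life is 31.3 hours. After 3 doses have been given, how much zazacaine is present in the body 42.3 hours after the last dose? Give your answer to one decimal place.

2.2 g

The 3 doses were given 181.7, 112, 42.3 hours ago.
Total = 4.37·(1/2)^(181.7/31.3) + 4.37·(1/2)^(112/31.3) + 4.37·(1/2)^(42.3/31.3)
      = 0.078157 + 0.36586 + 1.7126 ≈ 2.1566 g.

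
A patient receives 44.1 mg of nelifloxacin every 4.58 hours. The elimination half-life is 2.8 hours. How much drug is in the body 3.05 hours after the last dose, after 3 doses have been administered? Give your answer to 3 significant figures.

The 3 doses were given 12.21, 7.63, 3.05 hours ago.
Total = 44.1·(1/2)^(12.21/2.8) + 44.1·(1/2)^(7.63/2.8) + 44.1·(1/2)^(3.05/2.8)
      = 2.1465 + 6.6701 + 20.727 ≈ 29.543 mg.

29.5 mg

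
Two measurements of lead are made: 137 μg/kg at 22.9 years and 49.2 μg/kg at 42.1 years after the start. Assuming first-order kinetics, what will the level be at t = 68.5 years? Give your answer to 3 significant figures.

12.0 μg/kg

Over Δt = 42.1 − 22.9 = 19.2 years, the level fell by a factor of 137/49.2 ≈ 2.7846.
n = log₂(2.7846) ≈ 1.4774 half-lives, so t½ = 19.2/1.4774 ≈ 12.995 years.
From t = 42.1 to t = 68.5: 49.2 × (1/2)^((68.5−42.1)/12.995) ≈ 12.034 μg/kg.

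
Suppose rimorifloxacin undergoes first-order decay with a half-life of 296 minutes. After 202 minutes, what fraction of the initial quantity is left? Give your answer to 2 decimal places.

0.62

n = 202/296 ≈ 0.68243 half-lives.
Fraction remaining = (1/2)^0.68243 ≈ 0.62311.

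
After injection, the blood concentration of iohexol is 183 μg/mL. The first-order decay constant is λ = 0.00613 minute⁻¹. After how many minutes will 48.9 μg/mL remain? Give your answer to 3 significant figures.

215 minutes

t½ = ln 2 / λ = 0.69315 / 0.00613 ≈ 113.07 minutes.
Fraction remaining = 48.9/183 ≈ 0.26721.
n = log₂(183/48.9) = ln(3.7423)/ln 2 ≈ 1.9039 half-lives.
t = n × t½ = 1.9039 × 113.07 ≈ 215.29 minutes.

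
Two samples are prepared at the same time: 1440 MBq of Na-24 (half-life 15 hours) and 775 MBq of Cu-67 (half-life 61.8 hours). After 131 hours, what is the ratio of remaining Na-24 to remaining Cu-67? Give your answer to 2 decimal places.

Na-24: 1440 × (1/2)^(131/15) = 1440 × (1/2)^8.7333 ≈ 3.3835 MBq.
Cu-67: 775 × (1/2)^(131/61.8) = 775 × (1/2)^2.1197 ≈ 178.32 MBq.
Ratio ≈ 3.3835 / 178.32 ≈ 0.018975.

0.02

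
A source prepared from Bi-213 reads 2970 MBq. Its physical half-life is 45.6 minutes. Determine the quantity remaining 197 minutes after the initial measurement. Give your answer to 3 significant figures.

Number of half-lives: n = 197/45.6 ≈ 4.3202.
Remaining = 2970 × (1/2)^4.3202 = 2970 × 0.050061 ≈ 148.68 MBq.

149 MBq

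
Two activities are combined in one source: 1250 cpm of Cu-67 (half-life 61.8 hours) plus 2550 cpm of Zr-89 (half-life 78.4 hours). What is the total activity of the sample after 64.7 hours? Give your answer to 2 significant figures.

2000 cpm

Cu-67: 1250 × (1/2)^(64.7/61.8) = 1250 × (1/2)^1.0469 ≈ 605 cpm.
Zr-89: 2550 × (1/2)^(64.7/78.4) = 2550 × (1/2)^0.82526 ≈ 1439.2 cpm.
Total = 605 + 1439.2 ≈ 2044.2 cpm.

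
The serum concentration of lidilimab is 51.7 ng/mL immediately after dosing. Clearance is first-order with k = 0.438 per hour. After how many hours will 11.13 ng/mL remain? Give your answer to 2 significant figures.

t½ = ln 2 / k = 0.69315 / 0.438 ≈ 1.5825 hours.
Fraction remaining = 11.13/51.7 ≈ 0.21528.
n = log₂(51.7/11.13) = ln(4.6451)/ln 2 ≈ 2.2157 half-lives.
t = n × t½ = 2.2157 × 1.5825 ≈ 3.5064 hours.

3.5 hours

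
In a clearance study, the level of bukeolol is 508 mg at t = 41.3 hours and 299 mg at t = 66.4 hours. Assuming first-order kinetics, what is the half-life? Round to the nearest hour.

33 hours

Over Δt = 66.4 − 41.3 = 25.1 hours, the level fell by a factor of 508/299 ≈ 1.699.
n = log₂(1.699) ≈ 0.76468 half-lives, so t½ = 25.1/0.76468 ≈ 32.824 hours.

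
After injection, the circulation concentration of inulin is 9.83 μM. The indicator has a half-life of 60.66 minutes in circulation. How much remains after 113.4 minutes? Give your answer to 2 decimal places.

2.69 μM

Number of half-lives: n = 113.4/60.66 ≈ 1.8694.
Remaining = 9.83 × (1/2)^1.8694 = 9.83 × 0.27368 ≈ 2.6903 μM.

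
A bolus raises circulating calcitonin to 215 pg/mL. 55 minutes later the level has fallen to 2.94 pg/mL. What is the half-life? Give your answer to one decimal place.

A/A₀ = 2.94/215 ≈ 0.013674.
n = log₂(73.129) ≈ 6.1924 half-lives elapsed in 55 minutes.
t½ = 55/6.1924 ≈ 8.8819 minutes.

8.9 minutes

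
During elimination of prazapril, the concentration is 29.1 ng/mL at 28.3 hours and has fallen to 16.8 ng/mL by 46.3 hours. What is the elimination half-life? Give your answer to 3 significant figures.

Over Δt = 46.3 − 28.3 = 18 hours, the level fell by a factor of 29.1/16.8 ≈ 1.7321.
n = log₂(1.7321) ≈ 0.79256 half-lives, so t½ = 18/0.79256 ≈ 22.711 hours.

22.7 hours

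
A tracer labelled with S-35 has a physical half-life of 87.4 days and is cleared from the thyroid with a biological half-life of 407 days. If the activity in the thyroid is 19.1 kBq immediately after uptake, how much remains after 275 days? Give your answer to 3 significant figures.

1/t_eff = 1/t_phys + 1/t_biol = 1/87.4 + 1/407 = 0.013899 per day.
t_eff = 87.4 × 407 / (87.4 + 407) ≈ 71.949 days.
Remaining = 19.1 × (1/2)^(275/71.949) = 19.1 × (1/2)^3.8221 ≈ 1.3504 kBq.

1.35 kBq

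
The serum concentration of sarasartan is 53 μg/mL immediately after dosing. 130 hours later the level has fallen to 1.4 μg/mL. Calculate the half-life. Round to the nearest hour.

A/A₀ = 1.4/53 ≈ 0.026415.
n = log₂(37.857) ≈ 5.2425 half-lives elapsed in 130 hours.
t½ = 130/5.2425 ≈ 24.797 hours.

25 hours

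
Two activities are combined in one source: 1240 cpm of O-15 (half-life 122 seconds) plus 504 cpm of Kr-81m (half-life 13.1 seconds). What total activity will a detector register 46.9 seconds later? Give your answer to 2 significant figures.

O-15: 1240 × (1/2)^(46.9/122) = 1240 × (1/2)^0.38443 ≈ 949.94 cpm.
Kr-81m: 504 × (1/2)^(46.9/13.1) = 504 × (1/2)^3.5802 ≈ 42.14 cpm.
Total = 949.94 + 42.14 ≈ 992.08 cpm.

990 cpm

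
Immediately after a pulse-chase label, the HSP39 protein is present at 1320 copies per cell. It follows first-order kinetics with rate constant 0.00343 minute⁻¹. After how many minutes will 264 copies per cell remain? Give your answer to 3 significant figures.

t½ = ln 2 / λ = 0.69315 / 0.00343 ≈ 202.08 minutes.
Fraction remaining = 264/1320 ≈ 0.2.
n = log₂(1320/264) = ln(5)/ln 2 ≈ 2.3219 half-lives.
t = n × t½ = 2.3219 × 202.08 ≈ 469.22 minutes.

469 minutes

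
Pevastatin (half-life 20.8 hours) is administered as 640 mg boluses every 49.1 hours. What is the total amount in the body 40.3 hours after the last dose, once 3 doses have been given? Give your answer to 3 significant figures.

The 3 doses were given 138.5, 89.4, 40.3 hours ago.
Total = 640·(1/2)^(138.5/20.8) + 640·(1/2)^(89.4/20.8) + 640·(1/2)^(40.3/20.8)
      = 6.3347 + 32.533 + 167.08 ≈ 205.95 mg.

206 mg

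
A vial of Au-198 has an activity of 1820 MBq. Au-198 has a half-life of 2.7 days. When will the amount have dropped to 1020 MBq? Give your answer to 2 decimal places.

2.26 days

Fraction remaining = 1020/1820 ≈ 0.56044.
n = log₂(1820/1020) = ln(1.7843)/ln 2 ≈ 0.83537 half-lives.
t = n × t½ = 0.83537 × 2.7 ≈ 2.2555 days.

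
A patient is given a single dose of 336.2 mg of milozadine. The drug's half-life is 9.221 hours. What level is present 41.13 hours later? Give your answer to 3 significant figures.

15.3 mg

Number of half-lives: n = 41.13/9.221 ≈ 4.4605.
Remaining = 336.2 × (1/2)^4.4605 = 336.2 × 0.045422 ≈ 15.271 mg.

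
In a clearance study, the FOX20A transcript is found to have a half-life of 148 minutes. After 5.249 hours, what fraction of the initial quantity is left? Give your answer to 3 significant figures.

0.229

5.249 hours = 314.94 minutes.
n = 314.94/148 ≈ 2.128 half-lives.
Fraction remaining = (1/2)^2.128 ≈ 0.22878.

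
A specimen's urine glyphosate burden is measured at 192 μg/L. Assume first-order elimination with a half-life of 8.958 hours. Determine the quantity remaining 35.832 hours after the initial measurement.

12 μg/L

Elapsed time is 4 half-lives (35.832/8.958).
Each half-life halves the amount: 192 × (1/2)^4 = 192/16 = 12 μg/L.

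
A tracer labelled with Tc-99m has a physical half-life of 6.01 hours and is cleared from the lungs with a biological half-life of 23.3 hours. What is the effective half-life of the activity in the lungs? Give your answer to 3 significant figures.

1/t_eff = 1/t_phys + 1/t_biol = 1/6.01 + 1/23.3 = 0.20931 per hour.
t_eff = 6.01 × 23.3 / (6.01 + 23.3) ≈ 4.7777 hours.

4.78 hours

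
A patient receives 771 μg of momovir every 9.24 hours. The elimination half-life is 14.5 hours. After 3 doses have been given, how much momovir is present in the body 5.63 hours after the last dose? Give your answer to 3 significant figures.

1210 μg

The 3 doses were given 24.11, 14.87, 5.63 hours ago.
Total = 771·(1/2)^(24.11/14.5) + 771·(1/2)^(14.87/14.5) + 771·(1/2)^(5.63/14.5)
      = 243.51 + 378.74 + 589.08 ≈ 1211.3 μg.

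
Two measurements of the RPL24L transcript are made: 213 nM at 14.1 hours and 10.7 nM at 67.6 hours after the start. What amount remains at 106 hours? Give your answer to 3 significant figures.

Over Δt = 67.6 − 14.1 = 53.5 hours, the level fell by a factor of 213/10.7 ≈ 19.907.
n = log₂(19.907) ≈ 4.3152 half-lives, so t½ = 53.5/4.3152 ≈ 12.398 hours.
From t = 67.6 to t = 106: 10.7 × (1/2)^((106−67.6)/12.398) ≈ 1.2503 nM.

1.25 nM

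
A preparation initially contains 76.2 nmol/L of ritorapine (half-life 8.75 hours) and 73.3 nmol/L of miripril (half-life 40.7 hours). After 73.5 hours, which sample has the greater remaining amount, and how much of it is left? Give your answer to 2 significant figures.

ritorapine: 76.2 × (1/2)^8.4 ≈ 0.22558 nmol/L.
miripril: 73.3 × (1/2)^1.8059 ≈ 20.964 nmol/L.
Miripril has more remaining, at ≈ 20.964 nmol/L.

miripril, 21 nmol/L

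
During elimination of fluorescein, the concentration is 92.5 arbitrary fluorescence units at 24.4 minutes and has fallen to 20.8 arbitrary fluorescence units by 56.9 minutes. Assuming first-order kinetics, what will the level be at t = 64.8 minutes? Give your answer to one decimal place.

Over Δt = 56.9 − 24.4 = 32.5 minutes, the level fell by a factor of 92.5/20.8 ≈ 4.4471.
n = log₂(4.4471) ≈ 2.1529 half-lives, so t½ = 32.5/2.1529 ≈ 15.096 minutes.
From t = 56.9 to t = 64.8: 20.8 × (1/2)^((64.8−56.9)/15.096) ≈ 14.472 arbitrary fluorescence units.

14.5 arbitrary fluorescence units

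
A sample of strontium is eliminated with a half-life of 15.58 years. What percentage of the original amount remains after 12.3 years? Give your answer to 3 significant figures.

57.9%

n = 12.3/15.58 ≈ 0.78947 half-lives.
Fraction remaining = (1/2)^0.78947 ≈ 0.57856, i.e. 57.856%.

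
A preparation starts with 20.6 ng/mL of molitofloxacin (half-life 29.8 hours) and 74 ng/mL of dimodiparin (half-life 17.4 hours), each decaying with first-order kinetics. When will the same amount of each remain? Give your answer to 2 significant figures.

77 hours

Set 20.6·(1/2)^(t/29.8) = 74·(1/2)^(t/17.4).
Taking log₂: log₂(20.6/74) = t·(1/29.8 − 1/17.4).
log₂(0.27838) = -1.8449; 1/29.8 − 1/17.4 = -0.023914.
t = -1.8449 / -0.023914 ≈ 77.146 hours.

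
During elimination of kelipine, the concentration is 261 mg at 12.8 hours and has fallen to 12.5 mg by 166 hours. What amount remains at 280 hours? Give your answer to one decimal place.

1.3 mg

Over Δt = 166 − 12.8 = 153.2 hours, the level fell by a factor of 261/12.5 ≈ 20.88.
n = log₂(20.88) ≈ 4.384 half-lives, so t½ = 153.2/4.384 ≈ 34.945 hours.
From t = 166 to t = 280: 12.5 × (1/2)^((280−166)/34.945) ≈ 1.3028 mg.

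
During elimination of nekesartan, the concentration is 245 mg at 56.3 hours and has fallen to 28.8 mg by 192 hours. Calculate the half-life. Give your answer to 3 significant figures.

Over Δt = 192 − 56.3 = 135.7 hours, the level fell by a factor of 245/28.8 ≈ 8.5069.
n = log₂(8.5069) ≈ 3.0886 half-lives, so t½ = 135.7/3.0886 ≈ 43.935 hours.

43.9 hours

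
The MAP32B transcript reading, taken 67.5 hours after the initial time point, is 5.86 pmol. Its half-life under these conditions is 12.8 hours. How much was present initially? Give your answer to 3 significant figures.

227 pmol

Number of half-lives elapsed: n = 67.5/12.8 ≈ 5.2734.
A₀ = A × 2^n = 5.86 × 2^5.2734 = 5.86 × 38.678 ≈ 226.65 pmol.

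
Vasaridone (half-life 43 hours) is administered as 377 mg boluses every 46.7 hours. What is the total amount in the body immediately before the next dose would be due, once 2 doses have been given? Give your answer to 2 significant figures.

260 mg

The 2 doses were given 93.4, 46.7 hours ago.
Total = 377·(1/2)^(93.4/43) + 377·(1/2)^(46.7/43)
      = 83.652 + 177.59 ≈ 261.24 mg.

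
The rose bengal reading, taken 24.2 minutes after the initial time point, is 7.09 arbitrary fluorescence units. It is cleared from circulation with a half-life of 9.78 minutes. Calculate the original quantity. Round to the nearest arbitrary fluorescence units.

39 arbitrary fluorescence units

Number of half-lives elapsed: n = 24.2/9.78 ≈ 2.4744.
A₀ = A × 2^n = 7.09 × 2^2.4744 = 7.09 × 5.5575 ≈ 39.403 arbitrary fluorescence units.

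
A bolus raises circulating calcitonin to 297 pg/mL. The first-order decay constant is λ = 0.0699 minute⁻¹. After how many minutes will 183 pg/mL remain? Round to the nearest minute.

7 minutes

t½ = ln 2 / λ = 0.69315 / 0.0699 ≈ 9.9163 minutes.
Fraction remaining = 183/297 ≈ 0.61616.
n = log₂(297/183) = ln(1.623)/ln 2 ≈ 0.69862 half-lives.
t = n × t½ = 0.69862 × 9.9163 ≈ 6.9277 minutes.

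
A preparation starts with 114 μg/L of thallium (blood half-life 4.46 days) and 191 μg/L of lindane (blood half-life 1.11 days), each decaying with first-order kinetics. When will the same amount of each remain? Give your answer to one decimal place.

1.1 days

Set 114·(1/2)^(t/4.46) = 191·(1/2)^(t/1.11).
Taking log₂: log₂(114/191) = t·(1/4.46 − 1/1.11).
log₂(0.59686) = -0.74454; 1/4.46 − 1/1.11 = -0.67669.
t = -0.74454 / -0.67669 ≈ 1.1003 days.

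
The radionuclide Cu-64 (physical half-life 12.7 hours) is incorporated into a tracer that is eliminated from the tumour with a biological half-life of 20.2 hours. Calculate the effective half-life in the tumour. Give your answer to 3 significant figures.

7.80 hours

1/t_eff = 1/t_phys + 1/t_biol = 1/12.7 + 1/20.2 = 0.12825 per hour.
t_eff = 12.7 × 20.2 / (12.7 + 20.2) ≈ 7.7976 hours.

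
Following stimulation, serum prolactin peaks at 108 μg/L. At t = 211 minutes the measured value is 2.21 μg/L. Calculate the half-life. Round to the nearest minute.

38 minutes

A/A₀ = 2.21/108 ≈ 0.020463.
n = log₂(48.869) ≈ 5.6108 half-lives elapsed in 211 minutes.
t½ = 211/5.6108 ≈ 37.606 minutes.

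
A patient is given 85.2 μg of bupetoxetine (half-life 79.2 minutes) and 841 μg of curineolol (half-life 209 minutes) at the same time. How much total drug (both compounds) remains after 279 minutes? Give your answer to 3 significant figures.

bupetoxetine: 85.2 × (1/2)^(279/79.2) = 85.2 × (1/2)^3.5227 ≈ 7.413 μg.
curineolol: 841 × (1/2)^(279/209) = 841 × (1/2)^1.3349 ≈ 333.38 μg.
Total = 7.413 + 333.38 ≈ 340.8 μg.

341 μg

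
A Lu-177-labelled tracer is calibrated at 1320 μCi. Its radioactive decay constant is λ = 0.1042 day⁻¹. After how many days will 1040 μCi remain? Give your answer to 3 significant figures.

2.29 days

t½ = ln 2 / λ = 0.69315 / 0.1042 ≈ 6.6521 days.
Fraction remaining = 1040/1320 ≈ 0.78788.
n = log₂(1320/1040) = ln(1.2692)/ln 2 ≈ 0.34395 half-lives.
t = n × t½ = 0.34395 × 6.6521 ≈ 2.288 days.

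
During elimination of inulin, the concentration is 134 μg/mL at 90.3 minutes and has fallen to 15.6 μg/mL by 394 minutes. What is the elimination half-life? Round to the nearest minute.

Over Δt = 394 − 90.3 = 303.7 minutes, the level fell by a factor of 134/15.6 ≈ 8.5897.
n = log₂(8.5897) ≈ 3.1026 half-lives, so t½ = 303.7/3.1026 ≈ 97.885 minutes.

98 minutes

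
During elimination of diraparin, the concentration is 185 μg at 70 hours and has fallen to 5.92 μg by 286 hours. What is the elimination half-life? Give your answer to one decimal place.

43.5 hours

Over Δt = 286 − 70 = 216 hours, the level fell by a factor of 185/5.92 ≈ 31.25.
n = log₂(31.25) ≈ 4.9658 half-lives, so t½ = 216/4.9658 ≈ 43.498 hours.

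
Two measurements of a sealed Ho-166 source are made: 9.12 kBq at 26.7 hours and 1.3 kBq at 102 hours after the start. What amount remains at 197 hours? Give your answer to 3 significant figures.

0.111 kBq

Over Δt = 102 − 26.7 = 75.3 hours, the level fell by a factor of 9.12/1.3 ≈ 7.0154.
n = log₂(7.0154) ≈ 2.8105 half-lives, so t½ = 75.3/2.8105 ≈ 26.792 hours.
From t = 102 to t = 197: 1.3 × (1/2)^((197−102)/26.792) ≈ 0.11131 kBq.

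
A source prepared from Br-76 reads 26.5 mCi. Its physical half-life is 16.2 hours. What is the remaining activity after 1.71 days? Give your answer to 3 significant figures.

4.58 mCi

Convert the elapsed time: 1.71 days = 41.04 hours.
Number of half-lives: n = 41.04/16.2 ≈ 2.5333.
Remaining = 26.5 × (1/2)^2.5333 = 26.5 × 0.17274 ≈ 4.5776 mCi.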